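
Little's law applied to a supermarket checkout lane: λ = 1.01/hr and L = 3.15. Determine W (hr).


W = L/λ = 3.15/1.01 = 3.1188 hr

Final: 3.1188 hr


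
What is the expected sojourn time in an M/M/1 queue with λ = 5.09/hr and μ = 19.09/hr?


W = 1/(μ−λ) = 1/(19.09 − 5.09) = 1/14.00 = 0.07143 hr

Final: 0.07143 hr


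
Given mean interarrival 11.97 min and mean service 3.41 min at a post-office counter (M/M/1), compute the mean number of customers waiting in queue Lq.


λ = 60/11.97 = 5.0125 /hr
μ = 60/3.41 = 17.5953 /hr
ρ = λ/μ = 5.0125/17.5953 = 0.2849
Lq = ρ²/(1−ρ) = 0.08116/0.7151 = 0.1135

Final: 0.1135


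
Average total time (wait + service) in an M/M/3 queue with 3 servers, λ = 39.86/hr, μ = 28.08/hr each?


a = 1.4195; ρ = 0.4732; P₀ = 0.230844
Lq = P₀·a^c·ρ/(c!(1−ρ)²) = 0.18762
Wq = Lq/λ = 0.18762/39.86 = 0.004707 hr
W = Wq + 1/μ = 0.004707 + 0.03561 = 0.04032 hr

Final: 0.04032 hr


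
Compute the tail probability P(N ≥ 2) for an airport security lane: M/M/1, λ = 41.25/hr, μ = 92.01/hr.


ρ = 41.25/92.01 = 0.4483
P(N ≥ n) = ρ^n = 0.4483^2 = 0.200992

Final: 0.200992


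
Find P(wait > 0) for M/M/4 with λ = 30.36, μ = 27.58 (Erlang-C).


a = λ/μ = 1.1008; ρ = a/4 = 0.2752
P₀ = 0.331851 (from M/M/c formula)
C(c,a) = [a^c/(c!(1−ρ))]·P₀ = [1.46835/(24·0.7248)]·0.331851
= 0.08441·0.331851 = 0.028012

Final: 0.028012


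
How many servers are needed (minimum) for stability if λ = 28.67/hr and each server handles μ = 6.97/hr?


Stability requires cμ > λ ⇔ c > λ/μ.
λ/μ = 28.67/6.97 = 4.1133
Minimum integer c = ⌊4.1133⌋ + 1 = 5
Check: 5·6.97 = 34.85 > 28.67, while 4·6.97 = 27.88 ≤ 28.67

Final: 5 servers


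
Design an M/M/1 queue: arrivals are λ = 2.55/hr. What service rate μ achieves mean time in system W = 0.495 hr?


W = 1/(μ−λ) ⇒ μ − λ = 1/W = 1/0.495 = 2.0202
μ = λ + 1/W = 2.55 + 2.0202 = 4.5702 per hr

Final: 4.5702 /hr


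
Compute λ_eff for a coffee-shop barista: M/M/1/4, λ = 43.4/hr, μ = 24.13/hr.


ρ = 1.7986; P_K = (1−ρ)ρ^4/(1−ρ^5) = 0.468923
λ_eff = λ(1 − P_K) = 43.4·(1 − 0.468923) = 43.4·0.531077 = 23.0487 /hr

Final: 23.0487 /hr


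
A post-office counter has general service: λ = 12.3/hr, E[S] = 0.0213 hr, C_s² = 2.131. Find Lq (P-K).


ρ = λ·E[S] = 12.3·0.0213 = 0.2620
Lq = ρ²(1+C_s²)/(2(1−ρ)) = 0.06864·(1+2.131)/(2·0.7380)
= 0.06864·3.1310/1.4760 = 0.14560

Final: 0.14560


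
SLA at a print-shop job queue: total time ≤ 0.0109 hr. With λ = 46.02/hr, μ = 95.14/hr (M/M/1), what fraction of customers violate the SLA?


W ~ Exponential(μ−λ) for M/M/1.
μ − λ = 95.14 − 46.02 = 49.1200
P(W > t) = e^{−(μ−λ)t} = e^{−0.5354} = 0.585430

Final: 0.585430


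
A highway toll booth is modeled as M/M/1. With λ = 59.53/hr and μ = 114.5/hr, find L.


ρ = λ/μ = 59.53/114.5 = 0.5199
L = ρ/(1−ρ) = 0.5199/(1 − 0.5199) = 0.5199/0.4801 = 1.0830

Final: 1.0830


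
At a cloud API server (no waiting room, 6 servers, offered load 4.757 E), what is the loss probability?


B(c,a) = (a^c/c!) / Σ_{k=0}^{c} a^k/k!
a^6/6! = 16.094089
Σ terms (k=0..6): 1.00000 + 4.75700 + 11.31452 + 17.94106 + 21.33641 + 20.29946 + 16.09409 = 92.742550
B = 16.094089/92.742550 = 0.173535

Final: 0.173535


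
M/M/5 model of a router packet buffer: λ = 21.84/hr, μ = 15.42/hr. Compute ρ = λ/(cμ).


ρ = λ/(cμ) = 21.84/(5·15.42) = 21.84/77.10 = 0.2833

Final: 0.2833


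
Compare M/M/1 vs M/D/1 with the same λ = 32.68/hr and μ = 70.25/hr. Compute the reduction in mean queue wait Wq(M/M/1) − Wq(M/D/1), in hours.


ρ = 32.68/70.25 = 0.4652
Wq(M/M/1) = ρ/(μ−λ) = 0.4652/37.57 = 0.01238 hr
Wq(M/D/1) = ρ/(2(μ−λ)) = 0.006191 hr
Savings = 0.01238 − 0.006191 = 0.006191 hr

Final: 0.006191 hr


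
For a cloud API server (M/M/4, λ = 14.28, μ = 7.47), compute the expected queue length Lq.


a = λ/μ = 1.9116; ρ = a/4 = 0.4779
P₀ = 0.143493
Lq = P₀·a^c·ρ / (c!·(1−ρ)²) = 0.143493·13.35459·0.4779/(24·0.27258)
= 0.13999

Final: 0.13999


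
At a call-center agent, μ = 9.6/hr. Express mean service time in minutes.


Mean service time = 1/μ = 1/9.6 hour = 0.10417 hour
In minutes: 0.10417 × 60 = 6.2500 min

Final: 6.2500 min


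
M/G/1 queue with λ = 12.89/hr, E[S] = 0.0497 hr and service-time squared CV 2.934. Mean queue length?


ρ = λ·E[S] = 12.89·0.0497 = 0.6406
Lq = ρ²(1+C_s²)/(2(1−ρ)) = 0.4104·(1+2.934)/(2·0.3594)
= 0.4104·3.9340/0.7187 = 2.24639

Final: 2.24639


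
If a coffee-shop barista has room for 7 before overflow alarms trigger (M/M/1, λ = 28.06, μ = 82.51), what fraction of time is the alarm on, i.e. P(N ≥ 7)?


ρ = 28.06/82.51 = 0.3401
P(N ≥ n) = ρ^n = 0.3401^7 = 0.0005261

Final: 0.0005261


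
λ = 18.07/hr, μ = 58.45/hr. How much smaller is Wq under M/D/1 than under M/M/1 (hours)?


ρ = 18.07/58.45 = 0.3092
Wq(M/M/1) = ρ/(μ−λ) = 0.3092/40.38 = 0.007656 hr
Wq(M/D/1) = ρ/(2(μ−λ)) = 0.003828 hr
Savings = 0.007656 − 0.003828 = 0.003828 hr

Final: 0.003828 hr


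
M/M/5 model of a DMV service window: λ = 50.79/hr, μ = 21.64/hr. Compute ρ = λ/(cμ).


ρ = λ/(cμ) = 50.79/(5·21.64) = 50.79/108.20 = 0.4694

Final: 0.4694


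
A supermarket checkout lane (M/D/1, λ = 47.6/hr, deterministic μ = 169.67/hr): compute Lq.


ρ = 47.6/169.67 = 0.2805
M/D/1: Lq = ρ²/(2(1−ρ)) = 0.07871/(2·0.7195) = 0.05470

Final: 0.05470


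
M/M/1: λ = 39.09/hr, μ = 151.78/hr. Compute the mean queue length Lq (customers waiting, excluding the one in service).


ρ = 39.09/151.78 = 0.2575
Lq = ρ²/(1−ρ) = 0.06633/0.7425 = 0.08934

Final: 0.08934


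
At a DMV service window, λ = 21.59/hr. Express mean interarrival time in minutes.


Mean interarrival time = 1/λ = 1/21.59 hour = 0.04632 hour
In minutes: 0.04632 × 60 = 2.7791 min

Final: 2.7791 min


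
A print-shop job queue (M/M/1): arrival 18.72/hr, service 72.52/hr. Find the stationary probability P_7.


ρ = 18.72/72.52 = 0.2581
P_n = (1−ρ)·ρ^n = (1 − 0.2581)·0.2581^7 = 0.7419·0.00007637 = 0.00005666

Final: 0.00005666


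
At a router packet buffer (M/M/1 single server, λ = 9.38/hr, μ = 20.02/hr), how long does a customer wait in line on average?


ρ = 9.38/20.02 = 0.4685
Wq = ρ/(μ−λ) = 0.4685/(20.02 − 9.38) = 0.4685/10.64 = 0.04403 hr

Final: 0.04403 hr


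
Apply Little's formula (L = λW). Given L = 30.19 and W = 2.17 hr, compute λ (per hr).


λ = L/W = 30.19/2.17 = 13.9124 /hr

Final: 13.9124 /hr


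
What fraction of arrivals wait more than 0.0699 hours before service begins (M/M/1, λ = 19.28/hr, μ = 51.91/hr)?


ρ = 19.28/51.91 = 0.3714
P(Wq > t) = ρ·e^{−(μ−λ)t} = 0.3714·e^{−2.2808}
= 0.3714·0.102199 = 0.037958

Final: 0.037958


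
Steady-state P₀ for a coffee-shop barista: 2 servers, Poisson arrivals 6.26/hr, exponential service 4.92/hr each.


a = λ/μ = 6.26/4.92 = 1.2724; ρ = a/c = 0.6362
Σ_{k=0}^{1} a^k/k! (terms k=0..1) = 1.00000 + 1.27236 = 2.27236
Tail: a^2/(2!(1−ρ)) = 1.61889/(2·0.3638) = 2.22485
P₀ = 1/(2.27236 + 2.22485) = 1/4.49721 = 0.222360

Final: 0.222360


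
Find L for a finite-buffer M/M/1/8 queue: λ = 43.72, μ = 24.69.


ρ = 43.72/24.69 = 1.7708
L = ρ[1 − (K+1)ρ^K + Kρ^(K+1)] / [(1−ρ)(1−ρ^(K+1))]
Numerator: 1.7708·(1 − 9·96.665724 + 8·171.171545) = 886.053080
Denominator: (-0.7708)·(-170.171545) = 131.160976
L = 886.053080/131.160976 = 6.7555

Final: 6.7555


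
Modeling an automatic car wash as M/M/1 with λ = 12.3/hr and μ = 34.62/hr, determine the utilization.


ρ = λ/μ = 12.3/34.62 = 0.3553

Final: 0.3553


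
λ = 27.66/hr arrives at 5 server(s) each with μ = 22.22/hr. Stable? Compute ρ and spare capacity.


Total capacity cμ = 5·22.22 = 111.10/hr
ρ = λ/(cμ) = 27.66/111.10 = 0.2490
Stable ⇔ ρ < 1: YES
Spare capacity = cμ − λ = 111.10 − 27.66 = 83.44/hr

Final: ρ = 0.2490; stable; margin = 83.44/hr


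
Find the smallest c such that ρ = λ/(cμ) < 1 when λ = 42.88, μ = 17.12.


Stability requires cμ > λ ⇔ c > λ/μ.
λ/μ = 42.88/17.12 = 2.5047
Minimum integer c = ⌊2.5047⌋ + 1 = 3
Check: 3·17.12 = 51.36 > 42.88, while 2·17.12 = 34.24 ≤ 42.88

Final: 3 servers


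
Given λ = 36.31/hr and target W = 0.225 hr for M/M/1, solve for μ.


W = 1/(μ−λ) ⇒ μ − λ = 1/W = 1/0.225 = 4.4444
μ = λ + 1/W = 36.31 + 4.4444 = 40.7544 per hr

Final: 40.7544 /hr


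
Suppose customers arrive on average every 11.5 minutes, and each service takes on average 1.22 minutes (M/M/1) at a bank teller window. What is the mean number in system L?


λ = 60/11.5 = 5.2174 /hr
μ = 60/1.22 = 49.1803 /hr
ρ = λ/μ = 5.2174/49.1803 = 0.1061
L = ρ/(1−ρ) = 0.1061/0.8939 = 0.1187

Final: 0.1187


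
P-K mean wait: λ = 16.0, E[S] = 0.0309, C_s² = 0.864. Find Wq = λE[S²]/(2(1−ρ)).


ρ = λ·E[S] = 16.0·0.0309 = 0.4944
E[S²] = E[S]²(1+C_s²) = 0.0309²·(1+0.864) = 0.001780
Wq = λ·E[S²]/(2(1−ρ)) = 16.0·0.001780/(2·0.5056) = 0.02816 hr

Final: 0.02816 hr


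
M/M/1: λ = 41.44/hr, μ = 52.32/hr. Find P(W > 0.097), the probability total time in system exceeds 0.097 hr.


W ~ Exponential(μ−λ) for M/M/1.
μ − λ = 52.32 − 41.44 = 10.8800
P(W > t) = e^{−(μ−λ)t} = e^{−1.0554} = 0.348067

Final: 0.348067


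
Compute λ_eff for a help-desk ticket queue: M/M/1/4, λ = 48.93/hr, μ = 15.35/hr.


ρ = 3.1876; P_K = (1−ρ)ρ^4/(1−ρ^5) = 0.688378
λ_eff = λ(1 − P_K) = 48.93·(1 − 0.688378) = 48.93·0.311622 = 15.2477 /hr

Final: 15.2477 /hr


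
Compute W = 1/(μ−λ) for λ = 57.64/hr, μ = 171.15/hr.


W = 1/(μ−λ) = 1/(171.15 − 57.64) = 1/113.51 = 0.008810 hr

Final: 0.008810 hr


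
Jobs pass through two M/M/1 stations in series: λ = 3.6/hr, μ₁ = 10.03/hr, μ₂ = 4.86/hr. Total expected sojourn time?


Each node sees arrival rate λ = 3.6/hr (tandem ⇒ throughput preserved).
W₁ = 1/(μ₁−λ) = 1/(10.03−3.6) = 0.15552 hr
W₂ = 1/(μ₂−λ) = 1/(4.86−3.6) = 0.79365 hr
W_total = W₁ + W₂ = 0.15552 + 0.79365 = 0.94917 hr

Final: 0.94917 hr


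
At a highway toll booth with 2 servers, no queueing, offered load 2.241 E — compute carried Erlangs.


B(2,2.241) = 0.436548 (Erlang-B)
Carried load = a(1 − B) = 2.241·(1 − 0.436548) = 2.241·0.563452 = 1.2627 E

Final: 1.2627 Erlangs


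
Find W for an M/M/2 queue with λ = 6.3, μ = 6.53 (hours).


a = 0.9648; ρ = 0.4824; P₀ = 0.349174
Lq = P₀·a^c·ρ/(c!(1−ρ)²) = 0.29259
Wq = Lq/λ = 0.29259/6.3 = 0.04644 hr
W = Wq + 1/μ = 0.04644 + 0.15314 = 0.19958 hr

Final: 0.19958 hr


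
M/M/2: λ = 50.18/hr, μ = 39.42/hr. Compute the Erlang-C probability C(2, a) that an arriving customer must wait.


a = λ/μ = 1.2730; ρ = a/2 = 0.6365
P₀ = 0.222136 (from M/M/c formula)
C(c,a) = [a^c/(c!(1−ρ))]·P₀ = [1.62042/(2·0.3635)]·0.222136
= 2.22879·0.222136 = 0.495094

Final: 0.495094


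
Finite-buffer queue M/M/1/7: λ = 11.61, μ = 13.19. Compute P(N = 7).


ρ = λ/μ = 11.61/13.19 = 0.8802
P_K = (1−ρ)ρ^K/(1−ρ^(K+1)) = (0.1198·0.409366)/(1 − 0.360329)
= 0.049037/0.639671 = 0.076660

Final: 0.076660


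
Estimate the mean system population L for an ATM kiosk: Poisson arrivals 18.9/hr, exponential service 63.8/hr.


ρ = λ/μ = 18.9/63.8 = 0.2962
L = ρ/(1−ρ) = 0.2962/(1 − 0.2962) = 0.2962/0.7038 = 0.4209

Final: 0.4209


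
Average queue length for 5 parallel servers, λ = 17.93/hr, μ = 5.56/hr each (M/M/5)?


a = λ/μ = 3.2248; ρ = a/5 = 0.6450
P₀ = 0.036093
Lq = P₀·a^c·ρ / (c!·(1−ρ)²) = 0.036093·348.76066·0.6450/(120·0.12605)
= 0.53674

Final: 0.53674


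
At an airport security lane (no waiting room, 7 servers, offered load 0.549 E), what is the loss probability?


B(c,a) = (a^c/c!) / Σ_{k=0}^{c} a^k/k!
a^7/7! = 0.000002982
Σ terms (k=0..7): 1.00000 + 0.54900 + 0.15070 + 0.02758 + 0.003785 + 0.0004156 + 0.00003803 + 0.000002982 = 1.731520
B = 0.000002982/1.731520 = 0.000001722

Final: 0.000001722


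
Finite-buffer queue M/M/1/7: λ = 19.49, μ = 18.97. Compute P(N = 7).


ρ = λ/μ = 19.49/18.97 = 1.0274
P_K = (1−ρ)ρ^K/(1−ρ^(K+1)) = (-0.02741·1.208402)/(1 − 1.241527)
= -0.033124/-0.241527 = 0.137146

Final: 0.137146


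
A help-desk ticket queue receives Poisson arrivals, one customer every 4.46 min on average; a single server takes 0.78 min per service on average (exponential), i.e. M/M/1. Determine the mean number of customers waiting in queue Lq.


λ = 60/4.46 = 13.4529 /hr
μ = 60/0.78 = 76.9231 /hr
ρ = λ/μ = 13.4529/76.9231 = 0.1749
Lq = ρ²/(1−ρ) = 0.03059/0.8251 = 0.03707

Final: 0.03707


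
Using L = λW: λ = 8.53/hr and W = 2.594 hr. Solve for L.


L = λW = 8.53·2.594 = 22.1268

Final: 22.1268


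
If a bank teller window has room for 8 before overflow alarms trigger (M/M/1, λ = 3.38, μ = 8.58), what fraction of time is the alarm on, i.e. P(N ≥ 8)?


ρ = 3.38/8.58 = 0.3939
P(N ≥ n) = ρ^n = 0.3939^8 = 0.0005800

Final: 0.0005800


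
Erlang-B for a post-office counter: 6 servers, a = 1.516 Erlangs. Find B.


B(c,a) = (a^c/c!) / Σ_{k=0}^{c} a^k/k!
a^6/6! = 0.016860
Σ terms (k=0..6): 1.00000 + 1.51600 + 1.14913 + 0.58069 + 0.22008 + 0.06673 + 0.01686 = 4.549492
B = 0.016860/4.549492 = 0.003706

Final: 0.003706


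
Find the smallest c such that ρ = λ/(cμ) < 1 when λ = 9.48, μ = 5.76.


Stability requires cμ > λ ⇔ c > λ/μ.
λ/μ = 9.48/5.76 = 1.6458
Minimum integer c = ⌊1.6458⌋ + 1 = 2
Check: 2·5.76 = 11.52 > 9.48, while 1·5.76 = 5.76 ≤ 9.48

Final: 2 servers


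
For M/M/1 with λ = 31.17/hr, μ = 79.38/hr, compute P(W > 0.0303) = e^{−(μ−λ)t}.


W ~ Exponential(μ−λ) for M/M/1.
μ − λ = 79.38 − 31.17 = 48.2100
P(W > t) = e^{−(μ−λ)t} = e^{−1.4608} = 0.232059

Final: 0.232059


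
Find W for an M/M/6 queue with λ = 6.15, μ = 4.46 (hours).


a = 1.3789; ρ = 0.2298; P₀ = 0.251812
Lq = P₀·a^c·ρ/(c!(1−ρ)²) = 0.0009315
Wq = Lq/λ = 0.0009315/6.15 = 0.0001515 hr
W = Wq + 1/μ = 0.0001515 + 0.22422 = 0.22437 hr

Final: 0.22437 hr


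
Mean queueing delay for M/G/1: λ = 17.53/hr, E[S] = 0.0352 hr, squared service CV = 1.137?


ρ = λ·E[S] = 17.53·0.0352 = 0.6171
E[S²] = E[S]²(1+C_s²) = 0.0352²·(1+1.137) = 0.002648
Wq = λ·E[S²]/(2(1−ρ)) = 17.53·0.002648/(2·0.3829) = 0.06060 hr

Final: 0.06060 hr


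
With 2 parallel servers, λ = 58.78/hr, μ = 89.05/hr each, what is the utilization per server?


ρ = λ/(cμ) = 58.78/(2·89.05) = 58.78/178.10 = 0.3300

Final: 0.3300


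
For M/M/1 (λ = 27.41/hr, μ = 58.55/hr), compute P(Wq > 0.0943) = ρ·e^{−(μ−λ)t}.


ρ = 27.41/58.55 = 0.4681
P(Wq > t) = ρ·e^{−(μ−λ)t} = 0.4681·e^{−2.9365}
= 0.4681·0.053051 = 0.024836

Final: 0.024836


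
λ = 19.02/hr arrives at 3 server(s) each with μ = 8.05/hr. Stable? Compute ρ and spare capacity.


Total capacity cμ = 3·8.05 = 24.15/hr
ρ = λ/(cμ) = 19.02/24.15 = 0.7876
Stable ⇔ ρ < 1: YES
Spare capacity = cμ − λ = 24.15 − 19.02 = 5.13/hr

Final: ρ = 0.7876; stable; margin = 5.13/hr


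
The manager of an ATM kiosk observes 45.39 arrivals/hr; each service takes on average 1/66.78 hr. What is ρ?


ρ = λ/μ = 45.39/66.78 = 0.6797

Final: 0.6797


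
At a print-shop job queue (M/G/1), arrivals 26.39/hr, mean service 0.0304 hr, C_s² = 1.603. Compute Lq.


ρ = λ·E[S] = 26.39·0.0304 = 0.8023
Lq = ρ²(1+C_s²)/(2(1−ρ)) = 0.6436·(1+1.603)/(2·0.1977)
= 0.6436·2.6030/0.3955 = 4.23611

Final: 4.23611


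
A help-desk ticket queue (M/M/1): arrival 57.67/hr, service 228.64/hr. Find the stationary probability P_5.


ρ = 57.67/228.64 = 0.2522
P_n = (1−ρ)·ρ^n = (1 − 0.2522)·0.2522^5 = 0.7478·0.001021 = 0.0007634

Final: 0.0007634


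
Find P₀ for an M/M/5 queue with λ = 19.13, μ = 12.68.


a = λ/μ = 19.13/12.68 = 1.5087; ρ = a/c = 0.3017
Σ_{k=0}^{4} a^k/k! (terms k=0..4) = 1.00000 + 1.50868 + 1.13805 + 0.57232 + 0.21586 = 4.43490
Tail: a^5/(5!(1−ρ)) = 7.81589/(120·0.6983) = 0.09328
P₀ = 1/(4.43490 + 0.09328) = 1/4.52818 = 0.220839

Final: 0.220839


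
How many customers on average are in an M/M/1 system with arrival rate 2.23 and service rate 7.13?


ρ = λ/μ = 2.23/7.13 = 0.3128
L = ρ/(1−ρ) = 0.3128/(1 − 0.3128) = 0.3128/0.6872 = 0.4551

Final: 0.4551


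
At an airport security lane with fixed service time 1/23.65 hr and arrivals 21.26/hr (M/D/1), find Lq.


ρ = 21.26/23.65 = 0.8989
M/D/1: Lq = ρ²/(2(1−ρ)) = 0.8081/(2·0.1011) = 3.99823

Final: 3.99823


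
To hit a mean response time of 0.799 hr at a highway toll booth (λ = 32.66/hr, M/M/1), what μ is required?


W = 1/(μ−λ) ⇒ μ − λ = 1/W = 1/0.799 = 1.2516
μ = λ + 1/W = 32.66 + 1.2516 = 33.9116 per hr

Final: 33.9116 /hr


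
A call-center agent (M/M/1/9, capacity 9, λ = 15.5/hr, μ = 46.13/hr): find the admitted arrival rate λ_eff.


ρ = 0.3360; P_K = (1−ρ)ρ^9/(1−ρ^10) = 0.00003625
λ_eff = λ(1 − P_K) = 15.5·(1 − 0.00003625) = 15.5·0.999964 = 15.4994 /hr

Final: 15.4994 /hr


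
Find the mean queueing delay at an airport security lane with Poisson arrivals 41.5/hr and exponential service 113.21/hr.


ρ = 41.5/113.21 = 0.3666
Wq = ρ/(μ−λ) = 0.3666/(113.21 − 41.5) = 0.3666/71.71 = 0.005112 hr

Final: 0.005112 hr


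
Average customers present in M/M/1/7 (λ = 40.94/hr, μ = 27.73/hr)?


ρ = 40.94/27.73 = 1.4764
L = ρ[1 − (K+1)ρ^K + Kρ^(K+1)] / [(1−ρ)(1−ρ^(K+1))]
Numerator: 1.4764·(1 − 8·15.289236 + 7·22.572712) = 54.175889
Denominator: (-0.4764)·(-21.572712) = 10.276795
L = 54.175889/10.276795 = 5.2717

Final: 5.2717


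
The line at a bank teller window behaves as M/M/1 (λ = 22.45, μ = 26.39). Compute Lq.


ρ = 22.45/26.39 = 0.8507
Lq = ρ²/(1−ρ) = 0.7237/0.1493 = 4.8473

Final: 4.8473


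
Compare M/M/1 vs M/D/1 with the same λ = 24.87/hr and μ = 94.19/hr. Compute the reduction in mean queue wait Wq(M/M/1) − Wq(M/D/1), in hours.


ρ = 24.87/94.19 = 0.2640
Wq(M/M/1) = ρ/(μ−λ) = 0.2640/69.32 = 0.003809 hr
Wq(M/D/1) = ρ/(2(μ−λ)) = 0.001905 hr
Savings = 0.003809 − 0.001905 = 0.001905 hr

Final: 0.001905 hr


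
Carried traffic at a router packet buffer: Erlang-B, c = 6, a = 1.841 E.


B(6,1.841) = 0.008604 (Erlang-B)
Carried load = a(1 − B) = 1.841·(1 − 0.008604) = 1.841·0.991396 = 1.8252 E

Final: 1.8252 Erlangs


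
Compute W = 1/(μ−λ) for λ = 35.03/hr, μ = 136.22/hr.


W = 1/(μ−λ) = 1/(136.22 − 35.03) = 1/101.19 = 0.009882 hr

Final: 0.009882 hr


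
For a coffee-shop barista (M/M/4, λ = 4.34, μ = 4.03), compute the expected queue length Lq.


a = λ/μ = 1.0769; ρ = a/4 = 0.2692
P₀ = 0.339944
Lq = P₀·a^c·ρ / (c!·(1−ρ)²) = 0.339944·1.34505·0.2692/(24·0.53402)
= 0.009605

Final: 0.009605


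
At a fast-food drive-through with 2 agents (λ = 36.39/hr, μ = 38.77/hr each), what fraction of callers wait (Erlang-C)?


a = λ/μ = 0.9386; ρ = a/2 = 0.4693
P₀ = 0.361187 (from M/M/c formula)
C(c,a) = [a^c/(c!(1−ρ))]·P₀ = [0.88099/(2·0.5307)]·0.361187
= 0.83004·0.361187 = 0.299799

Final: 0.299799


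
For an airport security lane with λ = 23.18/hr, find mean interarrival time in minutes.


Mean interarrival time = 1/λ = 1/23.18 hour = 0.04314 hour
In minutes: 0.04314 × 60 = 2.5884 min

Final: 2.5884 min


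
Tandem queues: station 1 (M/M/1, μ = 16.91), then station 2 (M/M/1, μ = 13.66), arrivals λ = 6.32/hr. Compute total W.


Each node sees arrival rate λ = 6.32/hr (tandem ⇒ throughput preserved).
W₁ = 1/(μ₁−λ) = 1/(16.91−6.32) = 0.09443 hr
W₂ = 1/(μ₂−λ) = 1/(13.66−6.32) = 0.13624 hr
W_total = W₁ + W₂ = 0.09443 + 0.13624 = 0.23067 hr

Final: 0.23067 hr


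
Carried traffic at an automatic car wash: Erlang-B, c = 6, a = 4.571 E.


B(6,4.571) = 0.159508 (Erlang-B)
Carried load = a(1 − B) = 4.571·(1 − 0.159508) = 4.571·0.840492 = 3.8419 E

Final: 3.8419 Erlangs


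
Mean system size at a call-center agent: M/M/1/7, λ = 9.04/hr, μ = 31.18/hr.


ρ = 9.04/31.18 = 0.2899
L = ρ[1 − (K+1)ρ^K + Kρ^(K+1)] / [(1−ρ)(1−ρ^(K+1))]
Numerator: 0.2899·(1 − 8·0.0001722 + 7·0.00004993) = 0.289631
Denominator: (0.7101)·(0.999950) = 0.710035
L = 0.289631/0.710035 = 0.4079

Final: 0.4079


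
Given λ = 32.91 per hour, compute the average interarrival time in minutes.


Mean interarrival time = 1/λ = 1/32.91 hour = 0.03039 hour
In minutes: 0.03039 × 60 = 1.8232 min

Final: 1.8232 min


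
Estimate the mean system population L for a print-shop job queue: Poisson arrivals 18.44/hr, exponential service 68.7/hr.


ρ = λ/μ = 18.44/68.7 = 0.2684
L = ρ/(1−ρ) = 0.2684/(1 − 0.2684) = 0.2684/0.7316 = 0.3669

Final: 0.3669


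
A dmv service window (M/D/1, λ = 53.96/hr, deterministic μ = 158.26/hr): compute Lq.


ρ = 53.96/158.26 = 0.3410
M/D/1: Lq = ρ²/(2(1−ρ)) = 0.1163/(2·0.6590) = 0.08820

Final: 0.08820


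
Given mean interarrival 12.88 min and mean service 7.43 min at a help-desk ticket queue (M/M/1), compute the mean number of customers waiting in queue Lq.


λ = 60/12.88 = 4.6584 /hr
μ = 60/7.43 = 8.0754 /hr
ρ = λ/μ = 4.6584/8.0754 = 0.5769
Lq = ρ²/(1−ρ) = 0.3328/0.4231 = 0.7864

Final: 0.7864


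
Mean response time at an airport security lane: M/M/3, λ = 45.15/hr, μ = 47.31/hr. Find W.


a = 0.9543; ρ = 0.3181; P₀ = 0.381362
Lq = P₀·a^c·ρ/(c!(1−ρ)²) = 0.03780
Wq = Lq/λ = 0.03780/45.15 = 0.0008372 hr
W = Wq + 1/μ = 0.0008372 + 0.02114 = 0.02197 hr

Final: 0.02197 hr


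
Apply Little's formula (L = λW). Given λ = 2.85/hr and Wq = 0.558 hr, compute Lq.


Lq = λWq = 2.85·0.558 = 1.5903

Final: 1.5903


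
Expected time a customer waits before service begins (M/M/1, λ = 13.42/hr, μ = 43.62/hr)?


ρ = 13.42/43.62 = 0.3077
Wq = ρ/(μ−λ) = 0.3077/(43.62 − 13.42) = 0.3077/30.20 = 0.01019 hr

Final: 0.01019 hr


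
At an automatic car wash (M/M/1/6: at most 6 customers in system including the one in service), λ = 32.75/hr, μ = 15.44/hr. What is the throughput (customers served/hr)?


ρ = 2.1211; P_K = (1−ρ)ρ^6/(1−ρ^7) = 0.531300
λ_eff = λ(1 − P_K) = 32.75·(1 − 0.531300) = 32.75·0.468700 = 15.3499 /hr

Final: 15.3499 /hr


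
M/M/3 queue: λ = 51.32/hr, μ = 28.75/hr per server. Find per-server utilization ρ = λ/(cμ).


ρ = λ/(cμ) = 51.32/(3·28.75) = 51.32/86.25 = 0.5950

Final: 0.5950


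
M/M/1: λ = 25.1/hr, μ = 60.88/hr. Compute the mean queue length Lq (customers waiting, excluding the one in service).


ρ = 25.1/60.88 = 0.4123
Lq = ρ²/(1−ρ) = 0.1700/0.5877 = 0.2892

Final: 0.2892


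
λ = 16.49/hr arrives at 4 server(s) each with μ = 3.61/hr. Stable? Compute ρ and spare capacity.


Total capacity cμ = 4·3.61 = 14.44/hr
ρ = λ/(cμ) = 16.49/14.44 = 1.1420
Stable ⇔ ρ < 1: NO
Spare capacity = cμ − λ = 14.44 − 16.49 = -2.05/hr

Final: ρ = 1.1420; unstable; margin = -2.05/hr


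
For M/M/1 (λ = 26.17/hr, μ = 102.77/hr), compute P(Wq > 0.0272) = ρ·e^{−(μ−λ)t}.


ρ = 26.17/102.77 = 0.2546
P(Wq > t) = ρ·e^{−(μ−λ)t} = 0.2546·e^{−2.0835}
= 0.2546·0.124491 = 0.031701

Final: 0.031701


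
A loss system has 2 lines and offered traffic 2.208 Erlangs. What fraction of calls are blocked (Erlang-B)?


B(c,a) = (a^c/c!) / Σ_{k=0}^{c} a^k/k!
a^2/2! = 2.437632
Σ terms (k=0..2): 1.00000 + 2.20800 + 2.43763 = 5.645632
B = 2.437632/5.645632 = 0.431773

Final: 0.431773


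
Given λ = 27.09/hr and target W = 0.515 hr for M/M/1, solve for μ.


W = 1/(μ−λ) ⇒ μ − λ = 1/W = 1/0.515 = 1.9417
μ = λ + 1/W = 27.09 + 1.9417 = 29.0317 per hr

Final: 29.0317 /hr


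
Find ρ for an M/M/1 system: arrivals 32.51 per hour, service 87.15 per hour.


ρ = λ/μ = 32.51/87.15 = 0.3730

Final: 0.3730


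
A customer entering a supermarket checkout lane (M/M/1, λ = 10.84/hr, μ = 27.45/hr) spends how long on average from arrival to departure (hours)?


W = 1/(μ−λ) = 1/(27.45 − 10.84) = 1/16.61 = 0.06020 hr

Final: 0.06020 hr


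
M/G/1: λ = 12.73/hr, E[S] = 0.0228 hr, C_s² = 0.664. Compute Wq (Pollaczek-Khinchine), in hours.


ρ = λ·E[S] = 12.73·0.0228 = 0.2902
E[S²] = E[S]²(1+C_s²) = 0.0228²·(1+0.664) = 0.0008650
Wq = λ·E[S²]/(2(1−ρ)) = 12.73·0.0008650/(2·0.7098) = 0.007757 hr

Final: 0.007757 hr


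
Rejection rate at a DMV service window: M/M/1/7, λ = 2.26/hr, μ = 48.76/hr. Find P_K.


ρ = λ/μ = 2.26/48.76 = 0.04635
P_K = (1−ρ)ρ^K/(1−ρ^(K+1)) = (0.9537·4.595e-10)/(1 − 2.130e-11)
= 4.382e-10/1.000000 = 4.382e-10

Final: 4.382e-10


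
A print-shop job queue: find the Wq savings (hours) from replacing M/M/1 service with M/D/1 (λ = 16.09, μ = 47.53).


ρ = 16.09/47.53 = 0.3385
Wq(M/M/1) = ρ/(μ−λ) = 0.3385/31.44 = 0.01077 hr
Wq(M/D/1) = ρ/(2(μ−λ)) = 0.005384 hr
Savings = 0.01077 − 0.005384 = 0.005384 hr

Final: 0.005384 hr


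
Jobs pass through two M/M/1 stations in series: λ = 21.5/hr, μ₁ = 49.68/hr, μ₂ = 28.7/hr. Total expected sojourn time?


Each node sees arrival rate λ = 21.5/hr (tandem ⇒ throughput preserved).
W₁ = 1/(μ₁−λ) = 1/(49.68−21.5) = 0.03549 hr
W₂ = 1/(μ₂−λ) = 1/(28.7−21.5) = 0.13889 hr
W_total = W₁ + W₂ = 0.03549 + 0.13889 = 0.17438 hr

Final: 0.17438 hr


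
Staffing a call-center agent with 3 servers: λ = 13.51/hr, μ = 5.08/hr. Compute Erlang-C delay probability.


a = λ/μ = 2.6594; ρ = a/3 = 0.8865
P₀ = 0.028726 (from M/M/c formula)
C(c,a) = [a^c/(c!(1−ρ))]·P₀ = [18.80940/(6·0.1135)]·0.028726
= 27.61611·0.028726 = 0.793295

Final: 0.793295


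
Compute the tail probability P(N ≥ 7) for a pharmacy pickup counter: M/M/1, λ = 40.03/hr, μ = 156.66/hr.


ρ = 40.03/156.66 = 0.2555
P(N ≥ n) = ρ^n = 0.2555^7 = 0.00007112

Final: 0.00007112


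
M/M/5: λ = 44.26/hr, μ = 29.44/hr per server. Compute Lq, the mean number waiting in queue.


a = λ/μ = 1.5034; ρ = a/5 = 0.3007
P₀ = 0.222015
Lq = P₀·a^c·ρ / (c!·(1−ρ)²) = 0.222015·7.68012·0.3007/(120·0.48905)
= 0.008736

Final: 0.008736


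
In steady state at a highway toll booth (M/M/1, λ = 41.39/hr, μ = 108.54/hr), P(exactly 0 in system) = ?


ρ = 41.39/108.54 = 0.3813
P_n = (1−ρ)·ρ^n = (1 − 0.3813)·0.3813^0 = 0.6187·1.000000 = 0.618666

Final: 0.618666


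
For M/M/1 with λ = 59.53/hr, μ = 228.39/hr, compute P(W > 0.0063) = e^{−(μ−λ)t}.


W ~ Exponential(μ−λ) for M/M/1.
μ − λ = 228.39 − 59.53 = 168.8600
P(W > t) = e^{−(μ−λ)t} = e^{−1.0638} = 0.345136

Final: 0.345136


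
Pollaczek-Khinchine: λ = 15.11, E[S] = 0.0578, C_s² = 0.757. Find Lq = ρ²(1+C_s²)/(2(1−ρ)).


ρ = λ·E[S] = 15.11·0.0578 = 0.8734
Lq = ρ²(1+C_s²)/(2(1−ρ)) = 0.7628·(1+0.757)/(2·0.1266)
= 0.7628·1.7570/0.2533 = 5.29113

Final: 5.29113


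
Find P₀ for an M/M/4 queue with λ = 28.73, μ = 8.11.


a = λ/μ = 28.73/8.11 = 3.5425; ρ = a/c = 0.8856
Σ_{k=0}^{3} a^k/k! (terms k=0..3) = 1.00000 + 3.54254 + 6.27480 + 7.40957 = 18.22691
Tail: a^4/(4!(1−ρ)) = 157.49221/(24·0.1144) = 57.37924
P₀ = 1/(18.22691 + 57.37924) = 1/75.60614 = 0.013226

Final: 0.013226


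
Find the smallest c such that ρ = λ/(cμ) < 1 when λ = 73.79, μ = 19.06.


Stability requires cμ > λ ⇔ c > λ/μ.
λ/μ = 73.79/19.06 = 3.8715
Minimum integer c = ⌊3.8715⌋ + 1 = 4
Check: 4·19.06 = 76.24 > 73.79, while 3·19.06 = 57.18 ≤ 73.79

Final: 4 servers


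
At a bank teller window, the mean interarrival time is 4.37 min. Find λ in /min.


λ = 1/(interarrival time) in consistent units.
1 minute = 1 min, so λ = 1/4.37 = 0.2288 per minute

Final: 0.2288 /min


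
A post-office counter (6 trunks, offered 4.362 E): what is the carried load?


B(6,4.362) = 0.143824 (Erlang-B)
Carried load = a(1 − B) = 4.362·(1 − 0.143824) = 4.362·0.856176 = 3.7346 E

Final: 3.7346 Erlangs


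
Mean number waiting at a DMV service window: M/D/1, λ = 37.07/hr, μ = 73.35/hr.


ρ = 37.07/73.35 = 0.5054
M/D/1: Lq = ρ²/(2(1−ρ)) = 0.2554/(2·0.4946) = 0.25819

Final: 0.25819


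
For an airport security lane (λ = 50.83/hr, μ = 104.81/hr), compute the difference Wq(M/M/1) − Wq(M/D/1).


ρ = 50.83/104.81 = 0.4850
Wq(M/M/1) = ρ/(μ−λ) = 0.4850/53.98 = 0.008984 hr
Wq(M/D/1) = ρ/(2(μ−λ)) = 0.004492 hr
Savings = 0.008984 − 0.004492 = 0.004492 hr

Final: 0.004492 hr


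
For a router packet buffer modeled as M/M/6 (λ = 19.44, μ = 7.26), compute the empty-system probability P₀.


a = λ/μ = 19.44/7.26 = 2.6777; ρ = a/c = 0.4463
Σ_{k=0}^{5} a^k/k! (terms k=0..5) = 1.00000 + 2.67769 + 3.58500 + 3.19984 + 2.14204 + 1.14714 = 13.75170
Tail: a^6/(6!(1−ρ)) = 368.60213/(720·0.5537) = 0.92456
P₀ = 1/(13.75170 + 0.92456) = 1/14.67626 = 0.068137

Final: 0.068137


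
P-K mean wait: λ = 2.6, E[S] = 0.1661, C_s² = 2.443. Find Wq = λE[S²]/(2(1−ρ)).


ρ = λ·E[S] = 2.6·0.1661 = 0.4319
E[S²] = E[S]²(1+C_s²) = 0.1661²·(1+2.443) = 0.094990
Wq = λ·E[S²]/(2(1−ρ)) = 2.6·0.094990/(2·0.5681) = 0.21735 hr

Final: 0.21735 hr


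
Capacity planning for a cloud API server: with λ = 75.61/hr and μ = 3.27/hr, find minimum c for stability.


Stability requires cμ > λ ⇔ c > λ/μ.
λ/μ = 75.61/3.27 = 23.1223
Minimum integer c = ⌊23.1223⌋ + 1 = 24
Check: 24·3.27 = 78.48 > 75.61, while 23·3.27 = 75.21 ≤ 75.61

Final: 24 servers


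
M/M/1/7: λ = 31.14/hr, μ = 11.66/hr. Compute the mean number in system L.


ρ = 31.14/11.66 = 2.6707
L = ρ[1 − (K+1)ρ^K + Kρ^(K+1)] / [(1−ρ)(1−ρ^(K+1))]
Numerator: 2.6707·(1 − 8·969.037100 + 7·2587.977299) = 27680.266652
Denominator: (-1.6707)·(-2586.977299) = 4321.982657
L = 27680.266652/4321.982657 = 6.4045

Final: 6.4045


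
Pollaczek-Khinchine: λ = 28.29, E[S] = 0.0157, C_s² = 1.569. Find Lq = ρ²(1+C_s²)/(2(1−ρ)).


ρ = λ·E[S] = 28.29·0.0157 = 0.4442
Lq = ρ²(1+C_s²)/(2(1−ρ)) = 0.1973·(1+1.569)/(2·0.5558)
= 0.1973·2.5690/1.1117 = 0.45587

Final: 0.45587


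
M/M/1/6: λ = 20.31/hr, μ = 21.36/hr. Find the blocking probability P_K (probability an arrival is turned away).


ρ = λ/μ = 20.31/21.36 = 0.9508
P_K = (1−ρ)ρ^K/(1−ρ^(K+1)) = (0.04916·0.739013)/(1 − 0.702685)
= 0.036328/0.297315 = 0.122187

Final: 0.122187


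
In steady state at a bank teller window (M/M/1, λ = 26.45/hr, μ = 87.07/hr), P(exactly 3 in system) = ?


ρ = 26.45/87.07 = 0.3038
P_n = (1−ρ)·ρ^n = (1 − 0.3038)·0.3038^3 = 0.6962·0.028033 = 0.019517

Final: 0.019517


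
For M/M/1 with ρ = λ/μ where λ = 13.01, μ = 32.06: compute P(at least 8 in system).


ρ = 13.01/32.06 = 0.4058
P(N ≥ n) = ρ^n = 0.4058^8 = 0.0007354

Final: 0.0007354


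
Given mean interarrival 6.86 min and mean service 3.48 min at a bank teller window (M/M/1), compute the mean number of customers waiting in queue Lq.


λ = 60/6.86 = 8.7464 /hr
μ = 60/3.48 = 17.2414 /hr
ρ = λ/μ = 8.7464/17.2414 = 0.5073
Lq = ρ²/(1−ρ) = 0.2573/0.4927 = 0.5223

Final: 0.5223


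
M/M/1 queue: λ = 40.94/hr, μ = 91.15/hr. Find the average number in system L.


ρ = λ/μ = 40.94/91.15 = 0.4491
L = ρ/(1−ρ) = 0.4491/(1 − 0.4491) = 0.4491/0.5509 = 0.8154

Final: 0.8154


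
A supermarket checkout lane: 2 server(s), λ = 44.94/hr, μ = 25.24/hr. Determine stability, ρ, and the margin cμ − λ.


Total capacity cμ = 2·25.24 = 50.48/hr
ρ = λ/(cμ) = 44.94/50.48 = 0.8903
Stable ⇔ ρ < 1: YES
Spare capacity = cμ − λ = 50.48 − 44.94 = 5.54/hr

Final: ρ = 0.8903; stable; margin = 5.54/hr


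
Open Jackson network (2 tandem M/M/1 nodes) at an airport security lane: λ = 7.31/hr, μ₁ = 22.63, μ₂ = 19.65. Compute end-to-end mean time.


Each node sees arrival rate λ = 7.31/hr (tandem ⇒ throughput preserved).
W₁ = 1/(μ₁−λ) = 1/(22.63−7.31) = 0.06527 hr
W₂ = 1/(μ₂−λ) = 1/(19.65−7.31) = 0.08104 hr
W_total = W₁ + W₂ = 0.06527 + 0.08104 = 0.14631 hr

Final: 0.14631 hr


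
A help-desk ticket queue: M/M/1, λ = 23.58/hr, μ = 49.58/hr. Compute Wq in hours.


ρ = 23.58/49.58 = 0.4756
Wq = ρ/(μ−λ) = 0.4756/(49.58 − 23.58) = 0.4756/26.00 = 0.01829 hr

Final: 0.01829 hr


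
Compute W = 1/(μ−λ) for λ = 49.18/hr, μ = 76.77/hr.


W = 1/(μ−λ) = 1/(76.77 − 49.18) = 1/27.59 = 0.03625 hr

Final: 0.03625 hr


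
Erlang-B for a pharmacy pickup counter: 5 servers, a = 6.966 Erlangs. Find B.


B(c,a) = (a^c/c!) / Σ_{k=0}^{c} a^k/k!
a^5/5! = 136.689799
Σ terms (k=0..5): 1.00000 + 6.96600 + 24.26258 + 56.33771 + 98.11212 + 136.68980 = 323.368198
B = 136.689799/323.368198 = 0.422706

Final: 0.422706


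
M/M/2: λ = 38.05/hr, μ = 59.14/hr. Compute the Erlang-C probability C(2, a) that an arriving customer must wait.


a = λ/μ = 0.6434; ρ = a/2 = 0.3217
P₀ = 0.513209 (from M/M/c formula)
C(c,a) = [a^c/(c!(1−ρ))]·P₀ = [0.41395/(2·0.6783)]·0.513209
= 0.30513·0.513209 = 0.156598

Final: 0.156598


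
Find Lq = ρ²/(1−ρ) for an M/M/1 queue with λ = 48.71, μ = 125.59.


ρ = 48.71/125.59 = 0.3878
Lq = ρ²/(1−ρ) = 0.1504/0.6122 = 0.2457

Final: 0.2457


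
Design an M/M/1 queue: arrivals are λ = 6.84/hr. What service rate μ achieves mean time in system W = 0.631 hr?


W = 1/(μ−λ) ⇒ μ − λ = 1/W = 1/0.631 = 1.5848
μ = λ + 1/W = 6.84 + 1.5848 = 8.4248 per hr

Final: 8.4248 /hr


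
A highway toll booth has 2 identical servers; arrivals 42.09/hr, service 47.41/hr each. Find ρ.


ρ = λ/(cμ) = 42.09/(2·47.41) = 42.09/94.82 = 0.4439

Final: 0.4439


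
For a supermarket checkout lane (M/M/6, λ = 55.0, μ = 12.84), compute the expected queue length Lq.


a = λ/μ = 4.2835; ρ = a/6 = 0.7139
P₀ = 0.011963
Lq = P₀·a^c·ρ / (c!·(1−ρ)²) = 0.011963·6177.11938·0.7139/(720·0.08184)
= 0.89527

Final: 0.89527


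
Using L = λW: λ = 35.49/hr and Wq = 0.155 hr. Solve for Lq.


Lq = λWq = 35.49·0.155 = 5.5010

Final: 5.5010


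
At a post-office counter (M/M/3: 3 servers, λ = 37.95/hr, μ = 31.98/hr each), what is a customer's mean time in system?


a = 1.1867; ρ = 0.3956; P₀ = 0.298368
Lq = P₀·a^c·ρ/(c!(1−ρ)²) = 0.08997
Wq = Lq/λ = 0.08997/37.95 = 0.002371 hr
W = Wq + 1/μ = 0.002371 + 0.03127 = 0.03364 hr

Final: 0.03364 hr


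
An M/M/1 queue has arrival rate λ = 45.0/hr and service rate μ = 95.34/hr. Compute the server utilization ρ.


ρ = λ/μ = 45.0/95.34 = 0.4720

Final: 0.4720


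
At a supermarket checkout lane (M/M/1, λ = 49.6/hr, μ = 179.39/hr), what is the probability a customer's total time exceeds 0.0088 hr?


W ~ Exponential(μ−λ) for M/M/1.
μ − λ = 179.39 − 49.6 = 129.7900
P(W > t) = e^{−(μ−λ)t} = e^{−1.1422} = 0.319132

Final: 0.319132


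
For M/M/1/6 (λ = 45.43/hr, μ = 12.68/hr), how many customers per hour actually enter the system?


ρ = 3.5828; P_K = (1−ρ)ρ^6/(1−ρ^7) = 0.720984
λ_eff = λ(1 − P_K) = 45.43·(1 − 0.720984) = 45.43·0.279016 = 12.6757 /hr

Final: 12.6757 /hr


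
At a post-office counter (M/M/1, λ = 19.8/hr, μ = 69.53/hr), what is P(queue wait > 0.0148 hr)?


ρ = 19.8/69.53 = 0.2848
P(Wq > t) = ρ·e^{−(μ−λ)t} = 0.2848·e^{−0.7360}
= 0.2848·0.479024 = 0.136411

Final: 0.136411


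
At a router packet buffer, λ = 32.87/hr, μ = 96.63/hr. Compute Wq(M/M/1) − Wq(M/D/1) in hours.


ρ = 32.87/96.63 = 0.3402
Wq(M/M/1) = ρ/(μ−λ) = 0.3402/63.76 = 0.005335 hr
Wq(M/D/1) = ρ/(2(μ−λ)) = 0.002668 hr
Savings = 0.005335 − 0.002668 = 0.002668 hr

Final: 0.002668 hr


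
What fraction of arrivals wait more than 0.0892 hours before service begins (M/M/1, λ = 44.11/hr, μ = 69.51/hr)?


ρ = 44.11/69.51 = 0.6346
P(Wq > t) = ρ·e^{−(μ−λ)t} = 0.6346·e^{−2.2657}
= 0.6346·0.103759 = 0.065844

Final: 0.065844


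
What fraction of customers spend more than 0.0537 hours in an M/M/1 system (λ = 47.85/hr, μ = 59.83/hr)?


W ~ Exponential(μ−λ) for M/M/1.
μ − λ = 59.83 − 47.85 = 11.9800
P(W > t) = e^{−(μ−λ)t} = e^{−0.6433} = 0.525542

Final: 0.525542


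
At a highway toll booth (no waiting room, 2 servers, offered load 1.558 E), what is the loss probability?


B(c,a) = (a^c/c!) / Σ_{k=0}^{c} a^k/k!
a^2/2! = 1.213682
Σ terms (k=0..2): 1.00000 + 1.55800 + 1.21368 = 3.771682
B = 1.213682/3.771682 = 0.321788

Final: 0.321788


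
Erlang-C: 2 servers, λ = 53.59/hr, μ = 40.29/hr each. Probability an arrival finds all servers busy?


a = λ/μ = 1.3301; ρ = a/2 = 0.6651
P₀ = 0.201163 (from M/M/c formula)
C(c,a) = [a^c/(c!(1−ρ))]·P₀ = [1.76918/(2·0.3349)]·0.201163
= 2.64099·0.201163 = 0.531269

Final: 0.531269


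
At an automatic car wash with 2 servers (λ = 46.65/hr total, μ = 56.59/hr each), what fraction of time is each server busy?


ρ = λ/(cμ) = 46.65/(2·56.59) = 46.65/113.18 = 0.4122

Final: 0.4122


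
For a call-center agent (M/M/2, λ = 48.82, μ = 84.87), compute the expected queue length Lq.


a = λ/μ = 0.5752; ρ = a/2 = 0.2876
P₀ = 0.553258
Lq = P₀·a^c·ρ / (c!·(1−ρ)²) = 0.553258·0.33089·0.2876/(2·0.50749)
= 0.05188

Final: 0.05188


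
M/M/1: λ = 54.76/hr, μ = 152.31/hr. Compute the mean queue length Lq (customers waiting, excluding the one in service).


ρ = 54.76/152.31 = 0.3595
Lq = ρ²/(1−ρ) = 0.1293/0.6405 = 0.2018

Final: 0.2018


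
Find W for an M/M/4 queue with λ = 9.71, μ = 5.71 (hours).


a = 1.7005; ρ = 0.4251; P₀ = 0.179465
Lq = P₀·a^c·ρ/(c!(1−ρ)²) = 0.08044
Wq = Lq/λ = 0.08044/9.71 = 0.008285 hr
W = Wq + 1/μ = 0.008285 + 0.17513 = 0.18342 hr

Final: 0.18342 hr


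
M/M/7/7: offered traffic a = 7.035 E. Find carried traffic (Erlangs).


B(7,7.035) = 0.251036 (Erlang-B)
Carried load = a(1 − B) = 7.035·(1 − 0.251036) = 7.035·0.748964 = 5.2690 E

Final: 5.2690 Erlangs


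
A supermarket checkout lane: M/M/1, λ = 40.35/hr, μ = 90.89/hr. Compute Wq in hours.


ρ = 40.35/90.89 = 0.4439
Wq = ρ/(μ−λ) = 0.4439/(90.89 − 40.35) = 0.4439/50.54 = 0.008784 hr

Final: 0.008784 hr


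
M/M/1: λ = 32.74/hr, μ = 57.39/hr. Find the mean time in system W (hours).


W = 1/(μ−λ) = 1/(57.39 − 32.74) = 1/24.65 = 0.04057 hr

Final: 0.04057 hr


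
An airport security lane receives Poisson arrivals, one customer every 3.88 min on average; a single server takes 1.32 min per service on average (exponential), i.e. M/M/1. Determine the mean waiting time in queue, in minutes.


λ = 60/3.88 = 15.4639 /hr
μ = 60/1.32 = 45.4545 /hr
ρ = λ/μ = 15.4639/45.4545 = 0.3402
Wq = ρ/(μ−λ) = 0.3402/(45.4545−15.4639) = 0.01134 hr
In minutes: 0.01134·60 = 0.6806 min

Final: 0.6806 min


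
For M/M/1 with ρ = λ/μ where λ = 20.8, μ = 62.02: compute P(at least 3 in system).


ρ = 20.8/62.02 = 0.3354
P(N ≥ n) = ρ^n = 0.3354^3 = 0.037722

Final: 0.037722


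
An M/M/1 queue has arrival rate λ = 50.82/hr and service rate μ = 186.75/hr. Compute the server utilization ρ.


ρ = λ/μ = 50.82/186.75 = 0.2721

Final: 0.2721


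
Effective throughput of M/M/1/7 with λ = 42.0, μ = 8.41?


ρ = 4.9941; P_K = (1−ρ)ρ^7/(1−ρ^8) = 0.799764
λ_eff = λ(1 − P_K) = 42.0·(1 − 0.799764) = 42.0·0.200236 = 8.4099 /hr

Final: 8.4099 /hr


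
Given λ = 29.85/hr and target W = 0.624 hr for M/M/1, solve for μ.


W = 1/(μ−λ) ⇒ μ − λ = 1/W = 1/0.624 = 1.6026
μ = λ + 1/W = 29.85 + 1.6026 = 31.4526 per hr

Final: 31.4526 /hr
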